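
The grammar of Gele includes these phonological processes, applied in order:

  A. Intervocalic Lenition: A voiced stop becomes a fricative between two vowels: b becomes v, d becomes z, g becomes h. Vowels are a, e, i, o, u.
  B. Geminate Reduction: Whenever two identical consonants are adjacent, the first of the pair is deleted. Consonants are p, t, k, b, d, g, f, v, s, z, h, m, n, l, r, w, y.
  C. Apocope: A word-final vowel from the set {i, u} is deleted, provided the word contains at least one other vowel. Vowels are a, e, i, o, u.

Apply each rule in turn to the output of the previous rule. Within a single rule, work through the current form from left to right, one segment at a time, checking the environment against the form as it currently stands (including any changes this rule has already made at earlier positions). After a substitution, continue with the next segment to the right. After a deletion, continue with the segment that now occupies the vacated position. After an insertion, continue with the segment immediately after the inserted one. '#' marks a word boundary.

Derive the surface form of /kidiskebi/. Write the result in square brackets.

A Intervocalic Lenition: [kidiskebi] → [kiziskevi]
B Geminate Reduction: no change — [kiziskevi]
C Apocope: [kiziskevi] → [kiziskev]

[kiziskev]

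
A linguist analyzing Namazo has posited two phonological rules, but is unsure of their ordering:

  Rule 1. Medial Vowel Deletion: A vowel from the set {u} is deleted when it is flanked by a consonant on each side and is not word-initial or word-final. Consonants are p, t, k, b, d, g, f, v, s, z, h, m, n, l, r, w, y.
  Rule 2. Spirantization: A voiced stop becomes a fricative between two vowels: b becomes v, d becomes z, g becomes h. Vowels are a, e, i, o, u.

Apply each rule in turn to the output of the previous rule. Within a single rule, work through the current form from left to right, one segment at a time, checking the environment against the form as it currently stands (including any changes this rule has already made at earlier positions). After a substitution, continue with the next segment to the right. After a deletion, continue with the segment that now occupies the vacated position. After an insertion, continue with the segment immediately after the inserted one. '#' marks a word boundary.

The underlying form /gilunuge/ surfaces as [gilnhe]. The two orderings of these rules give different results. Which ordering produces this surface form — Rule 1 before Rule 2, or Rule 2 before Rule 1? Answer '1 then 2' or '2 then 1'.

Order 1 then 2:
  1 Medial Vowel Deletion: [gilunuge] → [gilnge]
  2 Spirantization: no change — [gilnge]
  result: [gilnge]
Order 2 then 1:
  2 Spirantization: [gilunuge] → [gilunuhe]
  1 Medial Vowel Deletion: [gilunuhe] → [gilnhe]
  result: [gilnhe]

2 then 1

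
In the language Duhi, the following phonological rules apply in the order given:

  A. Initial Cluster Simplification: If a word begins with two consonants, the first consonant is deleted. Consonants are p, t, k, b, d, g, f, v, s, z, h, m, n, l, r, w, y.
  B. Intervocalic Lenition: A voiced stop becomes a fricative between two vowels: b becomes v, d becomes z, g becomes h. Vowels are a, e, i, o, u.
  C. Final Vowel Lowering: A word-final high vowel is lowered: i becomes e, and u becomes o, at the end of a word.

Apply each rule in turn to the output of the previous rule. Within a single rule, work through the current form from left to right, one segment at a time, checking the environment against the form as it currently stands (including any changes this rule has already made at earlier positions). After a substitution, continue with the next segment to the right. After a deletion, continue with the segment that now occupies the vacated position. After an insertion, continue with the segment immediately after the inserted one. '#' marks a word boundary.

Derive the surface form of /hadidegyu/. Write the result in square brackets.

A Initial Cluster Simplification: no change — [hadidegyu]
B Intervocalic Lenition: [hadidegyu] → [hazizegyu]
C Final Vowel Lowering: [hazizegyu] → [hazizegyo]

[hazizegyo]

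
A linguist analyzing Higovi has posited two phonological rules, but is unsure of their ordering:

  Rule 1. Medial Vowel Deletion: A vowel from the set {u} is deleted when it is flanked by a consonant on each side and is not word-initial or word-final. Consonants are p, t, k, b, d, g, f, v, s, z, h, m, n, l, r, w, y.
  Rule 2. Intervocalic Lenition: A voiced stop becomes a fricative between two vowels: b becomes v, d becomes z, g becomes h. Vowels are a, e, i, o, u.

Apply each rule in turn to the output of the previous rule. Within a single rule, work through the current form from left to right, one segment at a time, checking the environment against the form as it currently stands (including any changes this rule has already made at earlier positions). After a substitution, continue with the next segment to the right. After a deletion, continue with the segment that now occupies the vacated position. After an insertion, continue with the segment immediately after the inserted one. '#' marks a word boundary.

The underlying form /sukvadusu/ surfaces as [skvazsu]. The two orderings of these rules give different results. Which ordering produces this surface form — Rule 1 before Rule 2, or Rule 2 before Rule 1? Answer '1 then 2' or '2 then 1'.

2 then 1

Order 1 then 2:
  1 Medial Vowel Deletion: [sukvadusu] → [skvadsu]
  2 Intervocalic Lenition: no change — [skvadsu]
  result: [skvadsu]
Order 2 then 1:
  2 Intervocalic Lenition: [sukvadusu] → [sukvazusu]
  1 Medial Vowel Deletion: [sukvazusu] → [skvazsu]
  result: [skvazsu]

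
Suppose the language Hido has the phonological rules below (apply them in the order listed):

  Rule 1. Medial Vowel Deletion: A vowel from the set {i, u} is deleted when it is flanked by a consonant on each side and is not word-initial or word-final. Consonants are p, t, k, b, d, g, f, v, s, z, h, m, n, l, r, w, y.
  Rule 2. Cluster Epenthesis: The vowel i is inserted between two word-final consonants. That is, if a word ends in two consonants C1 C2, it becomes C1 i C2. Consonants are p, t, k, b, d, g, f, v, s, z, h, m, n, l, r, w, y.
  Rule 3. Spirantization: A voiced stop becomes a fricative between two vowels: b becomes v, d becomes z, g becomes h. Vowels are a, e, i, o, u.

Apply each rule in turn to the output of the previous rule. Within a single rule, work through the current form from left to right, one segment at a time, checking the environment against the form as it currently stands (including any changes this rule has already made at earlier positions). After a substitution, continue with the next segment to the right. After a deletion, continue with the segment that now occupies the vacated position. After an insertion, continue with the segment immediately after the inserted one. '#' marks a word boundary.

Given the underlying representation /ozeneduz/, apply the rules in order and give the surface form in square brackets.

[ozeneziz]

Rule 1 Medial Vowel Deletion: [ozeneduz] → [ozenedz]
Rule 2 Cluster Epenthesis: [ozenedz] → [ozenediz]
Rule 3 Spirantization: [ozenediz] → [ozeneziz]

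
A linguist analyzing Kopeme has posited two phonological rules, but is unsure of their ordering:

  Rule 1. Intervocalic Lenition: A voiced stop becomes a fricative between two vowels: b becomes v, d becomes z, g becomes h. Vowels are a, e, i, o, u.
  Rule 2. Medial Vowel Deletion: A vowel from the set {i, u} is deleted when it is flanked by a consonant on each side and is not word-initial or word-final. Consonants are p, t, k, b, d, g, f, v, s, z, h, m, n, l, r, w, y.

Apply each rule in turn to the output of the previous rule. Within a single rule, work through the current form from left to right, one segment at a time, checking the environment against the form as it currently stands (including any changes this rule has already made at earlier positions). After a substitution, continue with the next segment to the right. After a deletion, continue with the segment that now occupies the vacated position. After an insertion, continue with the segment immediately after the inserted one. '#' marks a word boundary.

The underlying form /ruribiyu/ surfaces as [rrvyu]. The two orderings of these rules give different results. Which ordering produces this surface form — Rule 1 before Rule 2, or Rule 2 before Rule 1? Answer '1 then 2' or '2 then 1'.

Order 1 then 2:
  1 Intervocalic Lenition: [ruribiyu] → [ruriviyu]
  2 Medial Vowel Deletion: [ruriviyu] → [rrvyu]
  result: [rrvyu]
Order 2 then 1:
  2 Medial Vowel Deletion: [ruribiyu] → [rrbyu]
  1 Intervocalic Lenition: no change — [rrbyu]
  result: [rrbyu]

1 then 2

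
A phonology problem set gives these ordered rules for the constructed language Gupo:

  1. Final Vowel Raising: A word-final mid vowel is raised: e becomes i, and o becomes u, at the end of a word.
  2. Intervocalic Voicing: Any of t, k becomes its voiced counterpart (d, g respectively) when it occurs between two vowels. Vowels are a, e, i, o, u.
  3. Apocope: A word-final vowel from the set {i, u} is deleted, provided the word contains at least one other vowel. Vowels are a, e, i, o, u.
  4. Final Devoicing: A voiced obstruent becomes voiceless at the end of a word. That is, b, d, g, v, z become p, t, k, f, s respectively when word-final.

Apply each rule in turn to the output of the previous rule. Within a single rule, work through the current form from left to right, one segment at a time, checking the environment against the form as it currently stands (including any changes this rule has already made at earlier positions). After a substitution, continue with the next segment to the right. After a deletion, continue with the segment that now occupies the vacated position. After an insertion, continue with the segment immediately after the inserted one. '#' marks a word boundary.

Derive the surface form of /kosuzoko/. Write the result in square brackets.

1 Final Vowel Raising: [kosuzoko] → [kosuzoku]
2 Intervocalic Voicing: [kosuzoku] → [kosuzogu]
3 Apocope: [kosuzogu] → [kosuzog]
4 Final Devoicing: [kosuzog] → [kosuzok]

[kosuzok]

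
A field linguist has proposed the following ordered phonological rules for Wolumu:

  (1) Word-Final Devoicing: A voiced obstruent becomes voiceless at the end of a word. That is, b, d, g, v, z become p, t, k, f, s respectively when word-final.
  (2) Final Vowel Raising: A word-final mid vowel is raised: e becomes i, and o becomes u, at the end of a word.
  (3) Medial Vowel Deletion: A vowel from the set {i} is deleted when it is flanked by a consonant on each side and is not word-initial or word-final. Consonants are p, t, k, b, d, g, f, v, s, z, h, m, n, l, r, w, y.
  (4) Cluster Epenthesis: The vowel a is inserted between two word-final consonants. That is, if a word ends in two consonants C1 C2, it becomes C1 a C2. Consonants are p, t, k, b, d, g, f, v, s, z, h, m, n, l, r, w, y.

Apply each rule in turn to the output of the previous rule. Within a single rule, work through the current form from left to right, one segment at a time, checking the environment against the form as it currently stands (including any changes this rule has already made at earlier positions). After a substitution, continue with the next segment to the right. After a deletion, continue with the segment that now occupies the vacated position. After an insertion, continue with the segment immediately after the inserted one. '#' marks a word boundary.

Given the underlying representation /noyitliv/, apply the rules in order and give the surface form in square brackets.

[noytlaf]

(1) Word-Final Devoicing: [noyitliv] → [noyitlif]
(2) Final Vowel Raising: no change — [noyitlif]
(3) Medial Vowel Deletion: [noyitlif] → [noytlf]
(4) Cluster Epenthesis: [noytlf] → [noytlaf]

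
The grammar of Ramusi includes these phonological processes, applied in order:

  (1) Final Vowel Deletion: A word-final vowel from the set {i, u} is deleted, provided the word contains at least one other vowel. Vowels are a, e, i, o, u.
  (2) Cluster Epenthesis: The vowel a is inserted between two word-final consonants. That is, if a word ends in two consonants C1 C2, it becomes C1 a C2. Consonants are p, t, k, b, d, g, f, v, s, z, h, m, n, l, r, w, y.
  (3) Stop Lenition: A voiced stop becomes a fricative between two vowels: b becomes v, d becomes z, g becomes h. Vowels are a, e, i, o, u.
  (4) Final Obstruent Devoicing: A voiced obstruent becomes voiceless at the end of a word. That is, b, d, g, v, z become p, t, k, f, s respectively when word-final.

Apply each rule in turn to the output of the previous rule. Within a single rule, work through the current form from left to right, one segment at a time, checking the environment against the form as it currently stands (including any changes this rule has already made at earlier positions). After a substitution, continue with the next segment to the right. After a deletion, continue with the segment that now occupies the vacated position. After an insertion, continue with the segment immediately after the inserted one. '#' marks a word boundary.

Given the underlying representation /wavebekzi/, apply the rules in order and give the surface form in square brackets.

(1) Final Vowel Deletion: [wavebekzi] → [wavebekz]
(2) Cluster Epenthesis: [wavebekz] → [wavebekaz]
(3) Stop Lenition: [wavebekaz] → [wavevekaz]
(4) Final Obstruent Devoicing: [wavevekaz] → [wavevekas]

[wavevekas]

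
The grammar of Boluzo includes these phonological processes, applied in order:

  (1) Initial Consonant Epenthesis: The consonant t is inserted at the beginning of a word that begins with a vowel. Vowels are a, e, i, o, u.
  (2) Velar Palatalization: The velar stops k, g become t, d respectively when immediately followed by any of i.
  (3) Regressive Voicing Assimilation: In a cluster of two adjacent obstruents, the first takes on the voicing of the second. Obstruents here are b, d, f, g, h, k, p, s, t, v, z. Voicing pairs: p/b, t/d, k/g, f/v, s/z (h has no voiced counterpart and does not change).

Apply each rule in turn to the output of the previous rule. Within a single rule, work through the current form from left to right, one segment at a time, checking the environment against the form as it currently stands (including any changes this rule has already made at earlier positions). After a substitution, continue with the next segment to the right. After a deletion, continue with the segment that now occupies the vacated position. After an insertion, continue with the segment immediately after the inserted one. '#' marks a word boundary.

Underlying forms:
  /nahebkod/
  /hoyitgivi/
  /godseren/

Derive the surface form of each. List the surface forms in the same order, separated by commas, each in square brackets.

[nahepkod], [hoyiddivi], [gotseren]

/nahebkod/:
  (1) Initial Consonant Epenthesis: no change — [nahebkod]
  (2) Velar Palatalization: no change — [nahebkod]
  (3) Regressive Voicing Assimilation: [nahebkod] → [nahepkod]
/hoyitgivi/:
  (1) Initial Consonant Epenthesis: no change — [hoyitgivi]
  (2) Velar Palatalization: [hoyitgivi] → [hoyitdivi]
  (3) Regressive Voicing Assimilation: [hoyitdivi] → [hoyiddivi]
/godseren/:
  (1) Initial Consonant Epenthesis: no change — [godseren]
  (2) Velar Palatalization: no change — [godseren]
  (3) Regressive Voicing Assimilation: [godseren] → [gotseren]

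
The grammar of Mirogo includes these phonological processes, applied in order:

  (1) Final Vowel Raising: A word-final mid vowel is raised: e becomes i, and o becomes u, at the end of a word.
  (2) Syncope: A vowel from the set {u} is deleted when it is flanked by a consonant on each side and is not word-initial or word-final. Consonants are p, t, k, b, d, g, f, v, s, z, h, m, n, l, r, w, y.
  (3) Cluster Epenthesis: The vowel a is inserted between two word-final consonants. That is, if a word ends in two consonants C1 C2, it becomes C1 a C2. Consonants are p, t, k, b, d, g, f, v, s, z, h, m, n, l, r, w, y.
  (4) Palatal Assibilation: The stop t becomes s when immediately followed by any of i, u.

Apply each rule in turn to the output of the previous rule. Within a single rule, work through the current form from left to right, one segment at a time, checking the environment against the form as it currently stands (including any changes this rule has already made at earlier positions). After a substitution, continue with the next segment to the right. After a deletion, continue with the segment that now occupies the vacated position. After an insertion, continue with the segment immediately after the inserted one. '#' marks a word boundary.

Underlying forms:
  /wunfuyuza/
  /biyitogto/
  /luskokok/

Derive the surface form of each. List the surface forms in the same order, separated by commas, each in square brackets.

/wunfuyuza/:
  (1) Final Vowel Raising: no change — [wunfuyuza]
  (2) Syncope: [wunfuyuza] → [wnfyza]
  (3) Cluster Epenthesis: no change — [wnfyza]
  (4) Palatal Assibilation: no change — [wnfyza]
/biyitogto/:
  (1) Final Vowel Raising: [biyitogto] → [biyitogtu]
  (2) Syncope: no change — [biyitogtu]
  (3) Cluster Epenthesis: no change — [biyitogtu]
  (4) Palatal Assibilation: [biyitogtu] → [biyitogsu]
/luskokok/:
  (1) Final Vowel Raising: no change — [luskokok]
  (2) Syncope: [luskokok] → [lskokok]
  (3) Cluster Epenthesis: no change — [lskokok]
  (4) Palatal Assibilation: no change — [lskokok]

[wnfyza], [biyitogsu], [lskokok]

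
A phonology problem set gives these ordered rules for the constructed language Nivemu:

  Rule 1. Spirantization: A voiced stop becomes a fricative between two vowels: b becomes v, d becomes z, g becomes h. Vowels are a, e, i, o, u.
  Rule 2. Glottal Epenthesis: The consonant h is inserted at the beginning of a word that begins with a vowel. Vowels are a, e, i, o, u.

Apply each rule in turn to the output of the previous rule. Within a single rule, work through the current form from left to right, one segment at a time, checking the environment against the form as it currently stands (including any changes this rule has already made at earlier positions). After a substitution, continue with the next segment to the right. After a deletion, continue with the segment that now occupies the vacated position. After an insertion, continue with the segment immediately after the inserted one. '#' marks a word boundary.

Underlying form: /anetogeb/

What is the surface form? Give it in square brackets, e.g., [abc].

Rule 1 Spirantization: [anetogeb] → [anetoheb]
Rule 2 Glottal Epenthesis: [anetoheb] → [hanetoheb]

[hanetoheb]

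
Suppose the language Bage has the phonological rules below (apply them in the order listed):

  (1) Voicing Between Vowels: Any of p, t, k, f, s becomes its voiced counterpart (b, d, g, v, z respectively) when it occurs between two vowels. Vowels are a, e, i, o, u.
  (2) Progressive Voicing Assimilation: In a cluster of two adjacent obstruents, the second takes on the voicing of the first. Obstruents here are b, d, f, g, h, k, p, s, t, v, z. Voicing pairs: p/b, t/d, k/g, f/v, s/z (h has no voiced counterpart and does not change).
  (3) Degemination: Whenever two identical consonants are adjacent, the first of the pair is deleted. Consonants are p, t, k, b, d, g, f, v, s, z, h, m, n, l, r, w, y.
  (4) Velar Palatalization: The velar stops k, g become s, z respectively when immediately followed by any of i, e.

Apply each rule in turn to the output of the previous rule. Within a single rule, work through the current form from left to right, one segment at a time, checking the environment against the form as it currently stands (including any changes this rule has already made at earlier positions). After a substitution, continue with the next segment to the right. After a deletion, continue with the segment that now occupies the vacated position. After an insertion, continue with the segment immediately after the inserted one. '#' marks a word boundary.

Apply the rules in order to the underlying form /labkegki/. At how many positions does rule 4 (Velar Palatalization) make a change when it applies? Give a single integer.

2

(1) Voicing Between Vowels: no change — [labkegki]
(2) Progressive Voicing Assimilation: [labkegki] → [labgeggi]
(3) Degemination: [labgeggi] → [labgegi]
(4) Velar Palatalization: [labgegi] → [labzezi]
Rule 4 changed 2 position(s).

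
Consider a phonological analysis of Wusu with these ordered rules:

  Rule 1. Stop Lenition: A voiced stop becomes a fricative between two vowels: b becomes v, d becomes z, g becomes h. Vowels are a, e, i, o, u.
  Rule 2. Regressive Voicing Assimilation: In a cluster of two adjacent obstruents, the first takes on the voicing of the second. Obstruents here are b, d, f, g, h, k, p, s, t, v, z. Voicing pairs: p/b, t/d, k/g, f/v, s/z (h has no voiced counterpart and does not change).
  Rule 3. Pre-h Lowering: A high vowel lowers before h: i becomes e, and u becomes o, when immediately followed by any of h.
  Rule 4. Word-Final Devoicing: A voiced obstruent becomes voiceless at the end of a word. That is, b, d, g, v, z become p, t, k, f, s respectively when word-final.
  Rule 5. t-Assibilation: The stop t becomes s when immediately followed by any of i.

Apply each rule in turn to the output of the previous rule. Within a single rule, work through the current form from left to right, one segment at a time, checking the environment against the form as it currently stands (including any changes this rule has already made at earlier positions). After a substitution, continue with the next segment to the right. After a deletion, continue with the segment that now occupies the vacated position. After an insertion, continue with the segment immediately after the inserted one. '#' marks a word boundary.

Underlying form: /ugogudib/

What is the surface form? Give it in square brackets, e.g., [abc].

Rule 1 Stop Lenition: [ugogudib] → [uhohuzib]
Rule 2 Regressive Voicing Assimilation: no change — [uhohuzib]
Rule 3 Pre-h Lowering: [uhohuzib] → [ohohuzib]
Rule 4 Word-Final Devoicing: [ohohuzib] → [ohohuzip]
Rule 5 t-Assibilation: no change — [ohohuzip]

[ohohuzip]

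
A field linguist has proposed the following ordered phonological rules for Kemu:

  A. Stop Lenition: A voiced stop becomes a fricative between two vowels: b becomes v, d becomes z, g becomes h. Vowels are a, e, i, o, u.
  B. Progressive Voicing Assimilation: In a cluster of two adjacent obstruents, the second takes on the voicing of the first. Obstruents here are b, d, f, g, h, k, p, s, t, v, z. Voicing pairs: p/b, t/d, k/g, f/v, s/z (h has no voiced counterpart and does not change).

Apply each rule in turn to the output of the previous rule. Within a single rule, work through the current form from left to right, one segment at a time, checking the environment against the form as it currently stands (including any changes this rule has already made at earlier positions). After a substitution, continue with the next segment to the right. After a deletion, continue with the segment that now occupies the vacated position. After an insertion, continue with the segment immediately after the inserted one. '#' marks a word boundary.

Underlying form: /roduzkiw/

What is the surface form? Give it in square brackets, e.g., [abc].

[rozuzgiw]

A Stop Lenition: [roduzkiw] → [rozuzkiw]
B Progressive Voicing Assimilation: [rozuzkiw] → [rozuzgiw]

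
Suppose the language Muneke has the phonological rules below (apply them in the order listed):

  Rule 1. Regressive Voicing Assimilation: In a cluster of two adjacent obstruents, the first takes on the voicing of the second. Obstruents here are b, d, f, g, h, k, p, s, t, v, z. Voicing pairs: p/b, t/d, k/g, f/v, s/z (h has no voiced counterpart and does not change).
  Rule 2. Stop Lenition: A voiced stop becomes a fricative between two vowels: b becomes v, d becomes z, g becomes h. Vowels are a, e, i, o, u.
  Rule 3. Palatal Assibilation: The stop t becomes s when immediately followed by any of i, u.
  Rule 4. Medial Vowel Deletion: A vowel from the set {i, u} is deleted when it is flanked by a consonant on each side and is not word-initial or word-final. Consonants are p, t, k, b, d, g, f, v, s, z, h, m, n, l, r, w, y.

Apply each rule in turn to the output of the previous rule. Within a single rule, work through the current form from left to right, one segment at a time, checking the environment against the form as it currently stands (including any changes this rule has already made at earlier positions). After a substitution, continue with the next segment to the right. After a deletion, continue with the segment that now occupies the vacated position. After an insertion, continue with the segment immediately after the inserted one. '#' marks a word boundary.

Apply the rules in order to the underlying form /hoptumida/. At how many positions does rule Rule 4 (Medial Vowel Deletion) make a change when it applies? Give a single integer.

2

Rule 1 Regressive Voicing Assimilation: no change — [hoptumida]
Rule 2 Stop Lenition: [hoptumida] → [hoptumiza]
Rule 3 Palatal Assibilation: [hoptumiza] → [hopsumiza]
Rule 4 Medial Vowel Deletion: [hopsumiza] → [hopsmza]
Rule Rule 4 changed 2 position(s).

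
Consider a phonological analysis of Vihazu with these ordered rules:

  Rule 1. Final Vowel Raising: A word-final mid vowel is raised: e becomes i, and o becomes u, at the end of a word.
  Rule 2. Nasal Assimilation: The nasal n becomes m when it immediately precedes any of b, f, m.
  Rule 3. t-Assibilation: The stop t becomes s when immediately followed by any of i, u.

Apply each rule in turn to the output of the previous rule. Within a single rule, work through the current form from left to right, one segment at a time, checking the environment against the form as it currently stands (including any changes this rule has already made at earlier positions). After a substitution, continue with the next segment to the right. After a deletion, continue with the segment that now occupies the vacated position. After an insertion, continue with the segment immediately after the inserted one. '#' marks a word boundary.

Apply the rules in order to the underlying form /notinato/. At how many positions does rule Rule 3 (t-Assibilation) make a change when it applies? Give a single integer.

Rule 1 Final Vowel Raising: [notinato] → [notinatu]
Rule 2 Nasal Assimilation: no change — [notinatu]
Rule 3 t-Assibilation: [notinatu] → [nosinasu]
Rule Rule 3 changed 2 position(s).

2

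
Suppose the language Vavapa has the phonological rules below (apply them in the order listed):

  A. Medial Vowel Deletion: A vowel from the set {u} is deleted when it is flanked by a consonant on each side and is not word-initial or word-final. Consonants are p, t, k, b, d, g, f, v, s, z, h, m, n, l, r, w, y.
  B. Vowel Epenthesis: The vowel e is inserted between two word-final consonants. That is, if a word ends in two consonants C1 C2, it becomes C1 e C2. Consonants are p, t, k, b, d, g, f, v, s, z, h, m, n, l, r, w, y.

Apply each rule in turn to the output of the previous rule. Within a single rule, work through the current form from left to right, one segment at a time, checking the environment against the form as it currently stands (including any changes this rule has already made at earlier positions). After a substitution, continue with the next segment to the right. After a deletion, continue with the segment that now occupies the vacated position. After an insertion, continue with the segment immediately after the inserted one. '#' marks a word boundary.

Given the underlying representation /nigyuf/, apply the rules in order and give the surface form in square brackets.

A Medial Vowel Deletion: [nigyuf] → [nigyf]
B Vowel Epenthesis: [nigyf] → [nigyef]

[nigyef]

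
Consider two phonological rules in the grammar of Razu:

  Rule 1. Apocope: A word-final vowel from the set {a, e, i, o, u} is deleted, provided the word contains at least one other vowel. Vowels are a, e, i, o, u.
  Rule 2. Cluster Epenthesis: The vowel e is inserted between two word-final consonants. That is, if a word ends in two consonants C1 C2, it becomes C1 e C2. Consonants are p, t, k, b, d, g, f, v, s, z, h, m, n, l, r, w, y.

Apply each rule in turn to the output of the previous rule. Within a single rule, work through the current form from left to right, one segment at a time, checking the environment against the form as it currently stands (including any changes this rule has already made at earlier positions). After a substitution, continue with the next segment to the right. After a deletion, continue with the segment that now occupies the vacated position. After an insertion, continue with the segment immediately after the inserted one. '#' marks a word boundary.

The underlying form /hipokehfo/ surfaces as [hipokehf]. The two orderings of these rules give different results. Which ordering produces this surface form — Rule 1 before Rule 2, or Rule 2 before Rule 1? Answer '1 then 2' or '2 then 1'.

2 then 1

Order 1 then 2:
  1 Apocope: [hipokehfo] → [hipokehf]
  2 Cluster Epenthesis: [hipokehf] → [hipokehef]
  result: [hipokehef]
Order 2 then 1:
  2 Cluster Epenthesis: no change — [hipokehfo]
  1 Apocope: [hipokehfo] → [hipokehf]
  result: [hipokehf]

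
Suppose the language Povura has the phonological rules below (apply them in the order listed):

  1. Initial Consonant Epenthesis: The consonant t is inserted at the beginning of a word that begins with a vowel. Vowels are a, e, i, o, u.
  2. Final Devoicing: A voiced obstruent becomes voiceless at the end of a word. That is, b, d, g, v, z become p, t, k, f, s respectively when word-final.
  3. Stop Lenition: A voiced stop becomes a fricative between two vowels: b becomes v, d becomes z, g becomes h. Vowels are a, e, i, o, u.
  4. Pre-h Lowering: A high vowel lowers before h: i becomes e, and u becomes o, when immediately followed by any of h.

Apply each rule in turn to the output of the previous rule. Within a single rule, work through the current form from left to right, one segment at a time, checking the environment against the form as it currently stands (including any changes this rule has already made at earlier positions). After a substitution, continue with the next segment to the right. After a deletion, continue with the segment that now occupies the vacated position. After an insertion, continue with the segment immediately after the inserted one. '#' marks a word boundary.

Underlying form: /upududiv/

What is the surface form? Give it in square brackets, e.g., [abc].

[tupuzuzif]

1 Initial Consonant Epenthesis: [upududiv] → [tupududiv]
2 Final Devoicing: [tupududiv] → [tupududif]
3 Stop Lenition: [tupududif] → [tupuzuzif]
4 Pre-h Lowering: no change — [tupuzuzif]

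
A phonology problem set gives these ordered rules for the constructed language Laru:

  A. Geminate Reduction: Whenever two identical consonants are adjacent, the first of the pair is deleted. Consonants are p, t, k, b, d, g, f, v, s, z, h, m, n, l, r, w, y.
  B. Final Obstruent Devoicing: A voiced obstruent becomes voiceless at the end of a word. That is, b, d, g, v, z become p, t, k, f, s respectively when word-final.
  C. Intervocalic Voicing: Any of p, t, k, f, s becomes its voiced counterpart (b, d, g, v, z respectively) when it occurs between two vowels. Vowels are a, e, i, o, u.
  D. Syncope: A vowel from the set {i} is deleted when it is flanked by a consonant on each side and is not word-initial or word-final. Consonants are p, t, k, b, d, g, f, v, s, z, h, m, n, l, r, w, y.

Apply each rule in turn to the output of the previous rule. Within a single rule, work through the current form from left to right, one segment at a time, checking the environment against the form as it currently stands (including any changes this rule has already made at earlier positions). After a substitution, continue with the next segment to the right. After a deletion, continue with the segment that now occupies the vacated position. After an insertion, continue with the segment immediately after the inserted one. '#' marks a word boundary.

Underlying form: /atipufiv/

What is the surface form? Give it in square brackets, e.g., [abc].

A Geminate Reduction: no change — [atipufiv]
B Final Obstruent Devoicing: [atipufiv] → [atipufif]
C Intervocalic Voicing: [atipufif] → [adibuvif]
D Syncope: [adibuvif] → [adbuvf]

[adbuvf]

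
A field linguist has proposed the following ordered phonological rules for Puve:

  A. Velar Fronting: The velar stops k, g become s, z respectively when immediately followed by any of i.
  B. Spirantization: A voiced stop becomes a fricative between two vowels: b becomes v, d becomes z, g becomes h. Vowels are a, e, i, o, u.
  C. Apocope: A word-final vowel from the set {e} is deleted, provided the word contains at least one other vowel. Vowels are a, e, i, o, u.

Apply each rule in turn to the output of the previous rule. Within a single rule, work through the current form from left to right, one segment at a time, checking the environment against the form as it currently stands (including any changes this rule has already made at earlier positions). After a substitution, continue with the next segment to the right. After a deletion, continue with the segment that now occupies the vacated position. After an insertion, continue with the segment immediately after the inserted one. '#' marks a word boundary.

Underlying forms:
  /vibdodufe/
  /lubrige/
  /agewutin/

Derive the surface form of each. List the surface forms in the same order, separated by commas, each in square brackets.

/vibdodufe/:
  A Velar Fronting: no change — [vibdodufe]
  B Spirantization: [vibdodufe] → [vibdozufe]
  C Apocope: [vibdozufe] → [vibdozuf]
/lubrige/:
  A Velar Fronting: no change — [lubrige]
  B Spirantization: [lubrige] → [lubrihe]
  C Apocope: [lubrihe] → [lubrih]
/agewutin/:
  A Velar Fronting: no change — [agewutin]
  B Spirantization: [agewutin] → [ahewutin]
  C Apocope: no change — [ahewutin]

[vibdozuf], [lubrih], [ahewutin]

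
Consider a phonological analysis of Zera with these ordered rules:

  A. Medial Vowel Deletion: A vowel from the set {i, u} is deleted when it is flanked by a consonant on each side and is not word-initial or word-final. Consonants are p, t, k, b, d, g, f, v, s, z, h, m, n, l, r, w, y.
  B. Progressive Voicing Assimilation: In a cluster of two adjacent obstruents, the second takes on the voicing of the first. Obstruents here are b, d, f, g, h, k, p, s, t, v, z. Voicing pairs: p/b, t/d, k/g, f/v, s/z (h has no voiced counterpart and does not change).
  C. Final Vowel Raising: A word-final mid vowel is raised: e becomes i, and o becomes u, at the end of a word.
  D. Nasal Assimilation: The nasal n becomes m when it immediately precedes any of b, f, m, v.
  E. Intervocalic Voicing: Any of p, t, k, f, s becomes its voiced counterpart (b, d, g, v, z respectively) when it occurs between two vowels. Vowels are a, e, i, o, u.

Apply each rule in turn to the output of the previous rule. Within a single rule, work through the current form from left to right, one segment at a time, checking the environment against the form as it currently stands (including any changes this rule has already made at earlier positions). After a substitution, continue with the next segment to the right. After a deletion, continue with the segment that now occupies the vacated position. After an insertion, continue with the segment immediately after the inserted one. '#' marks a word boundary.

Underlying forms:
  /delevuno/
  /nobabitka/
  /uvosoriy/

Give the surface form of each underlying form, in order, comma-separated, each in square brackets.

[delevnu], [nobabdga], [uvozory]

/delevuno/:
  A Medial Vowel Deletion: [delevuno] → [delevno]
  B Progressive Voicing Assimilation: no change — [delevno]
  C Final Vowel Raising: [delevno] → [delevnu]
  D Nasal Assimilation: no change — [delevnu]
  E Intervocalic Voicing: no change — [delevnu]
/nobabitka/:
  A Medial Vowel Deletion: [nobabitka] → [nobabtka]
  B Progressive Voicing Assimilation: [nobabtka] → [nobabdga]
  C Final Vowel Raising: no change — [nobabdga]
  D Nasal Assimilation: no change — [nobabdga]
  E Intervocalic Voicing: no change — [nobabdga]
/uvosoriy/:
  A Medial Vowel Deletion: [uvosoriy] → [uvosory]
  B Progressive Voicing Assimilation: no change — [uvosory]
  C Final Vowel Raising: no change — [uvosory]
  D Nasal Assimilation: no change — [uvosory]
  E Intervocalic Voicing: [uvosory] → [uvozory]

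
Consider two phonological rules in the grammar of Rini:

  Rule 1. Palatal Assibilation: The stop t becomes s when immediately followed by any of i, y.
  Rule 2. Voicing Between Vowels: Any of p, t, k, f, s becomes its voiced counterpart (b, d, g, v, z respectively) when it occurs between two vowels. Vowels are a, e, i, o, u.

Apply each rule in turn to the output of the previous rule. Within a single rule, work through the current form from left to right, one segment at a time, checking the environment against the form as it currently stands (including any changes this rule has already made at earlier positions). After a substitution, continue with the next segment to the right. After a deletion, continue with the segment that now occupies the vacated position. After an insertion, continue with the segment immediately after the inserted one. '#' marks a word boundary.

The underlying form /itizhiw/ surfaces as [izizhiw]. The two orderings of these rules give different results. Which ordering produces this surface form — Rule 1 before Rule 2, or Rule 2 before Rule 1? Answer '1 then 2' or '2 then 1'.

Order 1 then 2:
  1 Palatal Assibilation: [itizhiw] → [isizhiw]
  2 Voicing Between Vowels: [isizhiw] → [izizhiw]
  result: [izizhiw]
Order 2 then 1:
  2 Voicing Between Vowels: [itizhiw] → [idizhiw]
  1 Palatal Assibilation: no change — [idizhiw]
  result: [idizhiw]

1 then 2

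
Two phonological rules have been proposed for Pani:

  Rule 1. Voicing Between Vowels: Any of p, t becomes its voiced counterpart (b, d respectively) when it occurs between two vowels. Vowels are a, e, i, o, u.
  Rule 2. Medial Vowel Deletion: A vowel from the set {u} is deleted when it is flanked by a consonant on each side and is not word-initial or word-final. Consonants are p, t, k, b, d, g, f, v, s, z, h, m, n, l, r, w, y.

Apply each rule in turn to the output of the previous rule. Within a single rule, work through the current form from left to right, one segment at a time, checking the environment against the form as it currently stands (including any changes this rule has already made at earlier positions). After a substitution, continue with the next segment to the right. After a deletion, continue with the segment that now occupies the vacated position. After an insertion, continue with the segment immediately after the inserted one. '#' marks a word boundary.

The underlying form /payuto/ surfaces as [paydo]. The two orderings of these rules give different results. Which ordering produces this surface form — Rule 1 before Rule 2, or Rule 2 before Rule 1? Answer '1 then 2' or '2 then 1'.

1 then 2

Order 1 then 2:
  1 Voicing Between Vowels: [payuto] → [payudo]
  2 Medial Vowel Deletion: [payudo] → [paydo]
  result: [paydo]
Order 2 then 1:
  2 Medial Vowel Deletion: [payuto] → [payto]
  1 Voicing Between Vowels: no change — [payto]
  result: [payto]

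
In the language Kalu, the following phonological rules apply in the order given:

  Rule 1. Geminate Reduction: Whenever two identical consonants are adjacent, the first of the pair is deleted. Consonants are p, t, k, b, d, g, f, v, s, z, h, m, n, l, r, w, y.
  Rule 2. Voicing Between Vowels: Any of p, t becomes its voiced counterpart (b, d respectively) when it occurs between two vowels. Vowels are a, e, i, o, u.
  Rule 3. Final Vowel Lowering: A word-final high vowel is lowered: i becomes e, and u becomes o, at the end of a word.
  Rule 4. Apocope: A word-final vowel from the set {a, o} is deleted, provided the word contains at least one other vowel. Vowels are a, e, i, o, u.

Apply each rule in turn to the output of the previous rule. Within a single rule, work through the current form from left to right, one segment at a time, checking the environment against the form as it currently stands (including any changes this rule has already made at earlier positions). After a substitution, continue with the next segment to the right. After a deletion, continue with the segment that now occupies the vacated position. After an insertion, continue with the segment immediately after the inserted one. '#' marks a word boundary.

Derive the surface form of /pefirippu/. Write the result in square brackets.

[pefirib]

Rule 1 Geminate Reduction: [pefirippu] → [pefiripu]
Rule 2 Voicing Between Vowels: [pefiripu] → [pefiribu]
Rule 3 Final Vowel Lowering: [pefiribu] → [pefiribo]
Rule 4 Apocope: [pefiribo] → [pefirib]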